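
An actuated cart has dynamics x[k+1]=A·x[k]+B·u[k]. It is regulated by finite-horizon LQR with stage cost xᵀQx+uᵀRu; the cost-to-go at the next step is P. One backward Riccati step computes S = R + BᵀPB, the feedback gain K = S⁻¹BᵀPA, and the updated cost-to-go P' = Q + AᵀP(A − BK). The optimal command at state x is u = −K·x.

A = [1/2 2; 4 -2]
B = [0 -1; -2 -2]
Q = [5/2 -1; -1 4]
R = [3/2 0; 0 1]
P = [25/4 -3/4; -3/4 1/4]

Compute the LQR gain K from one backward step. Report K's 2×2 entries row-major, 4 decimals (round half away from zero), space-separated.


BᵀP = [1.5000 -0.5000; -4.7500 0.2500]
S = R + BᵀPB = [3/2 0; 0 1] + [1.0000 -0.5000; -0.5000 4.2500] = [2.5000 -0.5000; -0.5000 5.2500]
BᵀPA = [-1.2500 4.0000; -1.3750 -10.0000]
K = S⁻¹·BᵀPA = [-0.5631 1.2427; -0.3155 -1.7864]
A−BK = [0.1845 0.2136; 2.2427 -3.0874]
AᵀP(A−BK) = [1.4248 -1.9029; -1.9029 9.1650]
P' = Q + AᵀP(A−BK) = [3.9248 -2.9029; -2.9029 13.1650]
tr(P') = 17.0898

-0.5631 1.2427 -0.3155 -1.7864


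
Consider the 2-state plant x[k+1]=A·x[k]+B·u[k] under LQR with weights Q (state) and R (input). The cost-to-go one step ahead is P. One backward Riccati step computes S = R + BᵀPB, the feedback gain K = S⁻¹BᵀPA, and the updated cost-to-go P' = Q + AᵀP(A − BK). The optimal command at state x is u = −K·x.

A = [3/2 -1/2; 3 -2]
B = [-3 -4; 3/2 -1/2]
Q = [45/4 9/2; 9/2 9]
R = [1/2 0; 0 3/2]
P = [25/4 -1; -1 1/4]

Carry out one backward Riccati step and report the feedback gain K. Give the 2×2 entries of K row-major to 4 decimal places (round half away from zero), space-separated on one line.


BᵀP = [-20.2500 3.3750; -24.5000 3.8750]
S = R + BᵀPB = [1/2 0; 0 3/2] + [65.8125 79.3125; 79.3125 96.0625] = [66.3125 79.3125; 79.3125 97.5625]
BᵀPA = [-20.2500 3.3750; -25.1250 4.5000]
K = S⁻¹·BᵀPA = [0.0954 -0.1543; -0.3351 0.1715]
A−BK = [0.4459 -0.2767; 2.6894 -1.6829]
AᵀP(A−BK) = [0.8254 -0.5016; -0.5016 0.3113]
P' = Q + AᵀP(A−BK) = [12.0754 3.9984; 3.9984 9.3113]
tr(P') = 21.3867

0.0954 -0.1543 -0.3351 0.1715


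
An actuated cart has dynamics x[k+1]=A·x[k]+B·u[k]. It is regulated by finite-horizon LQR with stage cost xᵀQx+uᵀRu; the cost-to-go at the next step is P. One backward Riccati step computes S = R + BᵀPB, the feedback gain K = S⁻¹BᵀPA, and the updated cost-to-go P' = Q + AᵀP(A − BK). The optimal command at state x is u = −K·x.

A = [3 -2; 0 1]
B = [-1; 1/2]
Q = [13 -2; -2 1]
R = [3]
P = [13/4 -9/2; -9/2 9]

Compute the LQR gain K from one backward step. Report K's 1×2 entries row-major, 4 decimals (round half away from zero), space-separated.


-1.2692 1.5385

BᵀP = [-5.5000 9.0000]
S = R + BᵀPB = [3] + [10.0000] = [13.0000]
BᵀPA = [-16.5000 20.0000]
K = S⁻¹·BᵀPA = [-1.2692 1.5385]
A−BK = [1.7308 -0.4615; 0.6346 0.2308]
AᵀP(A−BK) = [8.3077 -7.6154; -7.6154 9.2308]
P' = Q + AᵀP(A−BK) = [21.3077 -9.6154; -9.6154 10.2308]
tr(P') = 31.5385


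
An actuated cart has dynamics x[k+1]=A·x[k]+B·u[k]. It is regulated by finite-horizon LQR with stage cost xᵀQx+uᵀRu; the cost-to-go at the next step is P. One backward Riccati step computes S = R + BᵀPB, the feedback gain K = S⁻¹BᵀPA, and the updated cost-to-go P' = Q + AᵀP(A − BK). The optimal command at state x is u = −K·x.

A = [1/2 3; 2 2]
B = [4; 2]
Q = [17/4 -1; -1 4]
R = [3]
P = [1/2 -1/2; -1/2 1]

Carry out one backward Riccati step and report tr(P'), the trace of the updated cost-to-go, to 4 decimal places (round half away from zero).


BᵀP = [1.0000 0.0000]
S = R + BᵀPB = [3] + [4.0000] = [7.0000]
BᵀPA = [0.5000 3.0000]
K = S⁻¹·BᵀPA = [0.0714 0.4286]
A−BK = [0.2143 1.2857; 1.8571 1.1429]
AᵀP(A−BK) = [3.0893 1.0357; 1.0357 1.2143]
P' = Q + AᵀP(A−BK) = [7.3393 0.0357; 0.0357 5.2143]
tr(P') = 12.5536

12.5536


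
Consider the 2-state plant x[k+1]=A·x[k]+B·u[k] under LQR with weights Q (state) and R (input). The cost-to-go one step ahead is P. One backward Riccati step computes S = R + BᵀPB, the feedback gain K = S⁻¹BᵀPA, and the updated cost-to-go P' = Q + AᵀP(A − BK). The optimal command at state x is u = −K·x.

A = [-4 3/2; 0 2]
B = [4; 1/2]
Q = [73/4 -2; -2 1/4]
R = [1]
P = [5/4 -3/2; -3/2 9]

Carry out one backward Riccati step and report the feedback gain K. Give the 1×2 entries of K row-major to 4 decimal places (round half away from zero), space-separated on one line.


BᵀP = [4.2500 -1.5000]
S = R + BᵀPB = [1] + [16.2500] = [17.2500]
BᵀPA = [-17.0000 3.3750]
K = S⁻¹·BᵀPA = [-0.9855 0.1957]
A−BK = [-0.0580 0.7174; 0.4928 1.9022]
AᵀP(A−BK) = [3.2464 7.8261; 7.8261 29.1522]
P' = Q + AᵀP(A−BK) = [21.4964 5.8261; 5.8261 29.4022]
tr(P') = 50.8986

-0.9855 0.1957


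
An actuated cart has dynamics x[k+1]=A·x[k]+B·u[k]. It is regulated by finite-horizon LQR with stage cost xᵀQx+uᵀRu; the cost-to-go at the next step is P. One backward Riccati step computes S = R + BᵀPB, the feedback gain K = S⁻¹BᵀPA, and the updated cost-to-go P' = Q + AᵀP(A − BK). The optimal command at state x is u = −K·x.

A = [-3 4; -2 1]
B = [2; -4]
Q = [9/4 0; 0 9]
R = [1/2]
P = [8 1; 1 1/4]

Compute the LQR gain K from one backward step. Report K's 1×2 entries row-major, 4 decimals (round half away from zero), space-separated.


BᵀP = [12.0000 1.0000]
S = R + BᵀPB = [1/2] + [20.0000] = [20.5000]
BᵀPA = [-38.0000 49.0000]
K = S⁻¹·BᵀPA = [-1.8537 2.3902]
A−BK = [0.7073 -0.7805; -9.4146 10.5610]
AᵀP(A−BK) = [14.5610 -16.6707; -16.6707 19.1280]
P' = Q + AᵀP(A−BK) = [16.8110 -16.6707; -16.6707 28.1280]
tr(P') = 44.9390

-1.8537 2.3902


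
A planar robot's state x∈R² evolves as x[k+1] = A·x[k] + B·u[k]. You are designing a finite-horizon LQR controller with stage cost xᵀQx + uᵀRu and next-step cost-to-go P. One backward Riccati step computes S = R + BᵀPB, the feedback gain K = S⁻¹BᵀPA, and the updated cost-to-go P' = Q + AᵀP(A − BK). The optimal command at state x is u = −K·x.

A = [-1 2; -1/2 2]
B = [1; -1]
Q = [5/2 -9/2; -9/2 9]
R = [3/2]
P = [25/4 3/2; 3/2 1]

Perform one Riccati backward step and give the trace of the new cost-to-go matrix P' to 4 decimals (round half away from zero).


BᵀP = [4.7500 0.5000]
S = R + BᵀPB = [3/2] + [4.2500] = [5.7500]
BᵀPA = [-5.0000 10.5000]
K = S⁻¹·BᵀPA = [-0.8696 1.8261]
A−BK = [-0.1304 0.1739; -1.3696 3.8261]
AᵀP(A−BK) = [3.6522 -8.8696; -8.8696 21.8261]
P' = Q + AᵀP(A−BK) = [6.1522 -13.3696; -13.3696 30.8261]
tr(P') = 36.9783

36.9783


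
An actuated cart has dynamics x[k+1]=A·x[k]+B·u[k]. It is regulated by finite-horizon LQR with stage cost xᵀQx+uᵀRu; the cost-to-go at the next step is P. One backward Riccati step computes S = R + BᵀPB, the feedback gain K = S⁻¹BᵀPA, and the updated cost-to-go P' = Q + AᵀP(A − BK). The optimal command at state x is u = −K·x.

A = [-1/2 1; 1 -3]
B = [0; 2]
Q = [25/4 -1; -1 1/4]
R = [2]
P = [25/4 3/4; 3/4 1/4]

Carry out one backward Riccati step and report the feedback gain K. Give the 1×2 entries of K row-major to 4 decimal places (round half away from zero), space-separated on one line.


BᵀP = [1.5000 0.5000]
S = R + BᵀPB = [2] + [1.0000] = [3.0000]
BᵀPA = [-0.2500 0.0000]
K = S⁻¹·BᵀPA = [-0.0833 0.0000]
A−BK = [-0.5000 1.0000; 1.1667 -3.0000]
AᵀP(A−BK) = [1.0417 -2.0000; -2.0000 4.0000]
P' = Q + AᵀP(A−BK) = [7.2917 -3.0000; -3.0000 4.2500]
tr(P') = 11.5417

-0.0833 0.0000


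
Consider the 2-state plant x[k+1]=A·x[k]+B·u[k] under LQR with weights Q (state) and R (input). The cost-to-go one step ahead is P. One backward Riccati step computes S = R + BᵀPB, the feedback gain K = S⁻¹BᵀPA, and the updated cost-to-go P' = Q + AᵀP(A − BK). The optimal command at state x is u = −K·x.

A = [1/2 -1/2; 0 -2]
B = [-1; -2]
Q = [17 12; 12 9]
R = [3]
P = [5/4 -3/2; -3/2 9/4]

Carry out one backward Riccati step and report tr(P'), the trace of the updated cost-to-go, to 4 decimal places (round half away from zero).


BᵀP = [1.7500 -3.0000]
S = R + BᵀPB = [3] + [4.2500] = [7.2500]
BᵀPA = [0.8750 5.1250]
K = S⁻¹·BᵀPA = [0.1207 0.7069]
A−BK = [0.6207 0.2069; 0.2414 -0.5862]
AᵀP(A−BK) = [0.2069 0.5690; 0.5690 2.6897]
P' = Q + AᵀP(A−BK) = [17.2069 12.5690; 12.5690 11.6897]
tr(P') = 28.8966

28.8966


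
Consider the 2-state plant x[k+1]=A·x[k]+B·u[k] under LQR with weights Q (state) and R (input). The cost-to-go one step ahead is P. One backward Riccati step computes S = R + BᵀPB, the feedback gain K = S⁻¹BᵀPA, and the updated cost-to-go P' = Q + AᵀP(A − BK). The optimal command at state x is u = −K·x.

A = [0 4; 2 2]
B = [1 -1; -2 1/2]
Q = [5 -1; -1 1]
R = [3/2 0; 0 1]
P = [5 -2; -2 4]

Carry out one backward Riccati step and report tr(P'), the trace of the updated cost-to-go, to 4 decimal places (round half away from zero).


34.8408

BᵀP = [9.0000 -10.0000; -6.0000 4.0000]
S = R + BᵀPB = [3/2 0; 0 1] + [29.0000 -14.0000; -14.0000 8.0000] = [30.5000 -14.0000; -14.0000 9.0000]
BᵀPA = [-20.0000 16.0000; 8.0000 -16.0000]
K = S⁻¹·BᵀPA = [-0.8662 -1.0191; -0.4586 -3.3631]
A−BK = [0.4076 1.6561; 0.4968 1.6433]
AᵀP(A−BK) = [2.3439 6.5223; 6.5223 26.4968]
P' = Q + AᵀP(A−BK) = [7.3439 5.5223; 5.5223 27.4968]
tr(P') = 34.8408


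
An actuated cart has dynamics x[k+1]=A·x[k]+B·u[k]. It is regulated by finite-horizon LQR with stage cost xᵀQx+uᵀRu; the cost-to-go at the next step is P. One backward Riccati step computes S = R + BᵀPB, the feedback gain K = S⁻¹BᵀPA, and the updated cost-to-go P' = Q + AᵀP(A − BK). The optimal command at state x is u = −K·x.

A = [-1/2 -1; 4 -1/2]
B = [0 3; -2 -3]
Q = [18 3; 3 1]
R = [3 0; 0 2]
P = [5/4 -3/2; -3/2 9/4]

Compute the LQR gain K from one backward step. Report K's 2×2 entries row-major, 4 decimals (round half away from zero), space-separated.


BᵀP = [3.0000 -4.5000; 8.2500 -11.2500]
S = R + BᵀPB = [3 0; 0 2] + [9.0000 22.5000; 22.5000 58.5000] = [12.0000 22.5000; 22.5000 60.5000]
BᵀPA = [-19.5000 -0.7500; -49.1250 -2.6250]
K = S⁻¹·BᵀPA = [-0.3387 0.0623; -0.6860 -0.0666]
A−BK = [1.5580 -0.8003; 1.2645 -0.5751]
AᵀP(A−BK) = [2.0070 -0.3048; -0.3048 0.1845]
P' = Q + AᵀP(A−BK) = [20.0070 2.6952; 2.6952 1.1845]
tr(P') = 21.1916

-0.3387 0.0623 -0.6860 -0.0666


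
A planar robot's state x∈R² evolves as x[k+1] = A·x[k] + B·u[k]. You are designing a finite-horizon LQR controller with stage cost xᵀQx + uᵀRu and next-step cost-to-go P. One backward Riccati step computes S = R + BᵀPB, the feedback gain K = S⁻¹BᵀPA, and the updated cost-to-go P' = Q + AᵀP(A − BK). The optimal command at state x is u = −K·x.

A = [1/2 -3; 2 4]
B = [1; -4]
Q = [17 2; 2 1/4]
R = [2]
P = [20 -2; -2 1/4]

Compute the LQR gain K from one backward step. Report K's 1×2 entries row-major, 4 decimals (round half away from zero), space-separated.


BᵀP = [28.0000 -3.0000]
S = R + BᵀPB = [2] + [40.0000] = [42.0000]
BᵀPA = [8.0000 -96.0000]
K = S⁻¹·BᵀPA = [0.1905 -2.2857]
A−BK = [0.3095 -0.7143; 2.7619 -5.1429]
AᵀP(A−BK) = [0.4762 -1.7143; -1.7143 12.5714]
P' = Q + AᵀP(A−BK) = [17.4762 0.2857; 0.2857 12.8214]
tr(P') = 30.2976

0.1905 -2.2857


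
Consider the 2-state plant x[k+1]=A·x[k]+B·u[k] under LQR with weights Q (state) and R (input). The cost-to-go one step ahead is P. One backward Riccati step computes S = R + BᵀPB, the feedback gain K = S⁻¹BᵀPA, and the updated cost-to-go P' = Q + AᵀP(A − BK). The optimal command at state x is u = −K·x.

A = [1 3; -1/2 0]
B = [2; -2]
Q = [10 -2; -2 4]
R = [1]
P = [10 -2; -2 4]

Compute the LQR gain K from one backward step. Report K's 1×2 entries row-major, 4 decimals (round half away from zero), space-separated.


0.4110 0.9863

BᵀP = [24.0000 -12.0000]
S = R + BᵀPB = [1] + [72.0000] = [73.0000]
BᵀPA = [30.0000 72.0000]
K = S⁻¹·BᵀPA = [0.4110 0.9863]
A−BK = [0.1781 1.0274; 0.3219 1.9726]
AᵀP(A−BK) = [0.6712 3.4110; 3.4110 18.9863]
P' = Q + AᵀP(A−BK) = [10.6712 1.4110; 1.4110 22.9863]
tr(P') = 33.6575


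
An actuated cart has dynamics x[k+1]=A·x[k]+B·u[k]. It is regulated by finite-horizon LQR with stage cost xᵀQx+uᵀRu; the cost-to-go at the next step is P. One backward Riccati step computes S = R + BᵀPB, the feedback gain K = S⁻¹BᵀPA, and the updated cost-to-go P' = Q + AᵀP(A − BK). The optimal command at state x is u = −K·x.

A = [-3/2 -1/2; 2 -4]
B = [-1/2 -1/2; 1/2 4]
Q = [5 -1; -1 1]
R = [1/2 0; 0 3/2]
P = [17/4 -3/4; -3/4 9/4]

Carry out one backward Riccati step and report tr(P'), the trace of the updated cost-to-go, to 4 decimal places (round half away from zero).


BᵀP = [-2.5000 1.5000; -5.1250 9.3750]
S = R + BᵀPB = [1/2 0; 0 3/2] + [2.0000 7.2500; 7.2500 40.0625] = [2.5000 7.2500; 7.2500 41.5625]
BᵀPA = [6.7500 -4.7500; 26.4375 -34.9375]
K = S⁻¹·BᵀPA = [1.7310 1.0883; 0.3341 -1.0304]
A−BK = [-0.4674 -0.4711; -0.2021 -0.4224]
AᵀP(A−BK) = [2.5444 1.3338; 1.3338 3.2310]
P' = Q + AᵀP(A−BK) = [7.5444 0.3338; 0.3338 4.2310]
tr(P') = 11.7754

11.7754


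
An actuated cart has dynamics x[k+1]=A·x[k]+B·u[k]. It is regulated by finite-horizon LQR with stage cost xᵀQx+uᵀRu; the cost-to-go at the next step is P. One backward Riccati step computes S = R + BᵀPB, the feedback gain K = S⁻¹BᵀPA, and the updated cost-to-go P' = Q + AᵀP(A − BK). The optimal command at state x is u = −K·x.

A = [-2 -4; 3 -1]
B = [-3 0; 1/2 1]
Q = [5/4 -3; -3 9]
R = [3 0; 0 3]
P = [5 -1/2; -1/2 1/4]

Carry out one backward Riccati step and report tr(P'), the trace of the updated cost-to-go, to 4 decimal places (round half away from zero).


BᵀP = [-15.2500 1.6250; -0.5000 0.2500]
S = R + BᵀPB = [3 0; 0 3] + [46.5625 1.6250; 1.6250 0.2500] = [49.5625 1.6250; 1.6250 3.2500]
BᵀPA = [35.3750 59.3750; 1.7500 1.7500]
K = S⁻¹·BᵀPA = [0.7077 1.2000; 0.1846 -0.0615]
A−BK = [0.1231 -0.4000; 2.4615 -1.5385]
AᵀP(A−BK) = [2.8923 1.9077; 1.9077 5.1077]
P' = Q + AᵀP(A−BK) = [4.1423 -1.0923; -1.0923 14.1077]
tr(P') = 18.2500

18.2500


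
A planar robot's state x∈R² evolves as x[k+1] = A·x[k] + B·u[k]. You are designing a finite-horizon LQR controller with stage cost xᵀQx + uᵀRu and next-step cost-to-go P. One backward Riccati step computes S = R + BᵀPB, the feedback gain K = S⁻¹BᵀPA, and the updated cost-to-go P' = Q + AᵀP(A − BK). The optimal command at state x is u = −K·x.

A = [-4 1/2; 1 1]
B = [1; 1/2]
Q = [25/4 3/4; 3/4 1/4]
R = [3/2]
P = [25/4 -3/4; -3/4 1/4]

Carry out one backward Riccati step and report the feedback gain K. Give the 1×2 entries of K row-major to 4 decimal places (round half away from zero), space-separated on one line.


-3.4159 0.3274

BᵀP = [5.8750 -0.6250]
S = R + BᵀPB = [3/2] + [5.5625] = [7.0625]
BᵀPA = [-24.1250 2.3125]
K = S⁻¹·BᵀPA = [-3.4159 0.3274]
A−BK = [-0.5841 0.1726; 2.7080 0.8363]
AᵀP(A−BK) = [23.8407 -1.7257; -1.7257 0.3053]
P' = Q + AᵀP(A−BK) = [30.0907 -0.9757; -0.9757 0.5553]
tr(P') = 30.6460


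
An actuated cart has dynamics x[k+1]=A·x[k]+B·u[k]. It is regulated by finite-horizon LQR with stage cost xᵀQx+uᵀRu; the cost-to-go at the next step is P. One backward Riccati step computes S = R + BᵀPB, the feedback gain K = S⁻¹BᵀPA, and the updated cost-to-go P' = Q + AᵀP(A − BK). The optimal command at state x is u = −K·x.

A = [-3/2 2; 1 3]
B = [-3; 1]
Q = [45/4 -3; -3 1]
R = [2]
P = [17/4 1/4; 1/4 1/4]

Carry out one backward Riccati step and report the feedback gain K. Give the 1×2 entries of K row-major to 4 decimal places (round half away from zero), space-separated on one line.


BᵀP = [-12.5000 -0.5000]
S = R + BᵀPB = [2] + [37.0000] = [39.0000]
BᵀPA = [18.2500 -26.5000]
K = S⁻¹·BᵀPA = [0.4679 -0.6795]
A−BK = [-0.0962 -0.0385; 0.5321 3.6795]
AᵀP(A−BK) = [0.5224 -0.2244; -0.2244 4.2436]
P' = Q + AᵀP(A−BK) = [11.7724 -3.2244; -3.2244 5.2436]
tr(P') = 17.0160

0.4679 -0.6795


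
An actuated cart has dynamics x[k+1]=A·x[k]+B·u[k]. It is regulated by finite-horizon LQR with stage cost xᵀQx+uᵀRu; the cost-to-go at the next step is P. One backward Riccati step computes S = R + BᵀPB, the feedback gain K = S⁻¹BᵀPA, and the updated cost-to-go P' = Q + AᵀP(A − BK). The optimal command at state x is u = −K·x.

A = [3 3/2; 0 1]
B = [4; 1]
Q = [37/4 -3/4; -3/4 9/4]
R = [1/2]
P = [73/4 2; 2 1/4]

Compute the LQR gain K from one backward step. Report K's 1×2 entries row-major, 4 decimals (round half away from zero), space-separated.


BᵀP = [75.0000 8.2500]
S = R + BᵀPB = [1/2] + [308.2500] = [308.7500]
BᵀPA = [225.0000 120.7500]
K = S⁻¹·BᵀPA = [0.7287 0.3911]
A−BK = [0.0850 -0.0644; -0.7287 0.6089]
AᵀP(A−BK) = [0.2824 0.1290; 0.1290 0.0880]
P' = Q + AᵀP(A−BK) = [9.5324 -0.6210; -0.6210 2.3380]
tr(P') = 11.8704

0.7287 0.3911


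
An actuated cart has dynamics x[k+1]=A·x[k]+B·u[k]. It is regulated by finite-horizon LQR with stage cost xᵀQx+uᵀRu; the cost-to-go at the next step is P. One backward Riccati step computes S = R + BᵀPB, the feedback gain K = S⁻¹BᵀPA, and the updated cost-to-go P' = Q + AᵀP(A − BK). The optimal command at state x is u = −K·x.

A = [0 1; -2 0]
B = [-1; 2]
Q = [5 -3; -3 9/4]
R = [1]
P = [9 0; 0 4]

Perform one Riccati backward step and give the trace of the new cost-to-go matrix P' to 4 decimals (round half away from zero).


BᵀP = [-9.0000 8.0000]
S = R + BᵀPB = [1] + [25.0000] = [26.0000]
BᵀPA = [-16.0000 -9.0000]
K = S⁻¹·BᵀPA = [-0.6154 -0.3462]
A−BK = [-0.6154 0.6538; -0.7692 0.6923]
AᵀP(A−BK) = [6.1538 -5.5385; -5.5385 5.8846]
P' = Q + AᵀP(A−BK) = [11.1538 -8.5385; -8.5385 8.1346]
tr(P') = 19.2885

19.2885


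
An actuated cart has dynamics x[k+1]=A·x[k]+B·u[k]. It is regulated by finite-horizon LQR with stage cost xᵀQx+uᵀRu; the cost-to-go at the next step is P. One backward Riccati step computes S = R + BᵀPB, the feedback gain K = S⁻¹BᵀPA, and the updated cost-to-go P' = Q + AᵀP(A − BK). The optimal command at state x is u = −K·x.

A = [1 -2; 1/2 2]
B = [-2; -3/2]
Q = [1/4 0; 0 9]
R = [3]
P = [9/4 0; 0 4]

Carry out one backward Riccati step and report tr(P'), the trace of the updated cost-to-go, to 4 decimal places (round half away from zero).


BᵀP = [-4.5000 -6.0000]
S = R + BᵀPB = [3] + [18.0000] = [21.0000]
BᵀPA = [-7.5000 -3.0000]
K = S⁻¹·BᵀPA = [-0.3571 -0.1429]
A−BK = [0.2857 -2.2857; -0.0357 1.7857]
AᵀP(A−BK) = [0.5714 -1.5714; -1.5714 24.5714]
P' = Q + AᵀP(A−BK) = [0.8214 -1.5714; -1.5714 33.5714]
tr(P') = 34.3929

34.3929


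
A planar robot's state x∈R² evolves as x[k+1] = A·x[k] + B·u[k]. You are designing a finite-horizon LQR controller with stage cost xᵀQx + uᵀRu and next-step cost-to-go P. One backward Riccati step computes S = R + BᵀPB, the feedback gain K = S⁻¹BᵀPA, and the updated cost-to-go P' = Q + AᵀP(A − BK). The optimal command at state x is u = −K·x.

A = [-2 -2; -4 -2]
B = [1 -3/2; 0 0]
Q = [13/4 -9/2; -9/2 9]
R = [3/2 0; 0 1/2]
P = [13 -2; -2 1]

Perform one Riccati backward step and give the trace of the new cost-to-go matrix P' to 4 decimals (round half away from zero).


BᵀP = [13.0000 -2.0000; -19.5000 3.0000]
S = R + BᵀPB = [3/2 0; 0 1/2] + [13.0000 -19.5000; -19.5000 29.2500] = [14.5000 -19.5000; -19.5000 29.7500]
BᵀPA = [-18.0000 -22.0000; 27.0000 33.0000]
K = S⁻¹·BᵀPA = [-0.1760 -0.2152; 0.7922 0.9682]
A−BK = [-0.6357 -0.3325; -4.0000 -2.0000]
AᵀP(A−BK) = [11.4425 5.9853; 5.9853 3.3154]
P' = Q + AᵀP(A−BK) = [14.6925 1.4853; 1.4853 12.3154]
tr(P') = 27.0079

27.0079


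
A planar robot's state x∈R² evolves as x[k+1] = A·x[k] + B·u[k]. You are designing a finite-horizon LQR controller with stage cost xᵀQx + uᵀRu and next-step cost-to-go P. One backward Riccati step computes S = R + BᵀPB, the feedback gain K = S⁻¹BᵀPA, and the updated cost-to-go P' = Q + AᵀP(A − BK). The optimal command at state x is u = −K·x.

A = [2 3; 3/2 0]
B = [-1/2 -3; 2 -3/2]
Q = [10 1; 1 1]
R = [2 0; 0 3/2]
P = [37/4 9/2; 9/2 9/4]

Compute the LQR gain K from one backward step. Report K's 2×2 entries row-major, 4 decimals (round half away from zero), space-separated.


BᵀP = [4.3750 2.2500; -34.5000 -16.8750]
S = R + BᵀPB = [2 0; 0 3/2] + [2.3125 -16.5000; -16.5000 128.8125] = [4.3125 -16.5000; -16.5000 130.3125]
BᵀPA = [12.1250 13.1250; -94.3125 -103.5000]
K = S⁻¹·BᵀPA = [0.0824 0.0090; -0.7133 -0.7931]
A−BK = [-0.0987 0.6252; 0.2652 -1.2076]
AᵀP(A−BK) = [0.7896 0.8412; 0.8412 1.0455]
P' = Q + AᵀP(A−BK) = [10.7896 1.8412; 1.8412 2.0455]
tr(P') = 12.8351

0.0824 0.0090 -0.7133 -0.7931


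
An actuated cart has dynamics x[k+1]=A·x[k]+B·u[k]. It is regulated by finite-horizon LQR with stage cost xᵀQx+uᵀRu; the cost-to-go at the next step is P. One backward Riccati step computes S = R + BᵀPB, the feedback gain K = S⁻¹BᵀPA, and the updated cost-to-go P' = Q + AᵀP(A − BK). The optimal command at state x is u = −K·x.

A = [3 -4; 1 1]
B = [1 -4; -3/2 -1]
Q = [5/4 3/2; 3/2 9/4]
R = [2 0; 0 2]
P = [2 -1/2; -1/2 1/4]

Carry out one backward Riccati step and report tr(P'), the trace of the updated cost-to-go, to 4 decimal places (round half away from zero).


6.7906

BᵀP = [2.7500 -0.8750; -7.5000 1.7500]
S = R + BᵀPB = [2 0; 0 2] + [4.0625 -10.1250; -10.1250 28.2500] = [6.0625 -10.1250; -10.1250 30.2500]
BᵀPA = [7.3750 -11.8750; -20.7500 31.7500]
K = S⁻¹·BᵀPA = [0.1607 -0.4668; -0.6321 0.8934]
A−BK = [0.3107 0.0402; 0.6090 1.1932]
AᵀP(A−BK) = [0.9474 -1.2705; -1.2705 2.3431]
P' = Q + AᵀP(A−BK) = [2.1974 0.2295; 0.2295 4.5931]
tr(P') = 6.7906


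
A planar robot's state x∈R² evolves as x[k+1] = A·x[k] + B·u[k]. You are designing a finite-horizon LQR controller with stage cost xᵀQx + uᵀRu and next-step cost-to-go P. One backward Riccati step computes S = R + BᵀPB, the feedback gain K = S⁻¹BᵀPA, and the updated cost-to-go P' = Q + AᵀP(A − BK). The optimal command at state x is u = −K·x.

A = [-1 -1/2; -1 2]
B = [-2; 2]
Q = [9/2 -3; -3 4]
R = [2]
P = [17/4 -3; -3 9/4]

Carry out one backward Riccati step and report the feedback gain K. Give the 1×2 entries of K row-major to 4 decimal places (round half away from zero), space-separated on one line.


BᵀP = [-14.5000 10.5000]
S = R + BᵀPB = [2] + [50.0000] = [52.0000]
BᵀPA = [4.0000 28.2500]
K = S⁻¹·BᵀPA = [0.0769 0.5433]
A−BK = [-0.8462 0.5865; -1.1538 0.9135]
AᵀP(A−BK) = [0.1923 -0.0481; -0.0481 0.7151]
P' = Q + AᵀP(A−BK) = [4.6923 -3.0481; -3.0481 4.7151]
tr(P') = 9.4075

0.0769 0.5433


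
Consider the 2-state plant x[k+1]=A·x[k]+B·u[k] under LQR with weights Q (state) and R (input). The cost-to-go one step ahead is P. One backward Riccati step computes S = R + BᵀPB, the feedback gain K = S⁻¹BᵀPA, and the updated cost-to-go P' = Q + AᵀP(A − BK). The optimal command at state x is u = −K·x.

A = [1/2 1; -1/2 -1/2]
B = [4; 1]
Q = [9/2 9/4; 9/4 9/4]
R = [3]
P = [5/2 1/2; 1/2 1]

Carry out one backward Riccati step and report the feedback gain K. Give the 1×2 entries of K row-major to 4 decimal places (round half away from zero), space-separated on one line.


0.0781 0.1875

BᵀP = [10.5000 3.0000]
S = R + BᵀPB = [3] + [45.0000] = [48.0000]
BᵀPA = [3.7500 9.0000]
K = S⁻¹·BᵀPA = [0.0781 0.1875]
A−BK = [0.1875 0.2500; -0.5781 -0.6875]
AᵀP(A−BK) = [0.3320 0.4219; 0.4219 0.5625]
P' = Q + AᵀP(A−BK) = [4.8320 2.6719; 2.6719 2.8125]
tr(P') = 7.6445


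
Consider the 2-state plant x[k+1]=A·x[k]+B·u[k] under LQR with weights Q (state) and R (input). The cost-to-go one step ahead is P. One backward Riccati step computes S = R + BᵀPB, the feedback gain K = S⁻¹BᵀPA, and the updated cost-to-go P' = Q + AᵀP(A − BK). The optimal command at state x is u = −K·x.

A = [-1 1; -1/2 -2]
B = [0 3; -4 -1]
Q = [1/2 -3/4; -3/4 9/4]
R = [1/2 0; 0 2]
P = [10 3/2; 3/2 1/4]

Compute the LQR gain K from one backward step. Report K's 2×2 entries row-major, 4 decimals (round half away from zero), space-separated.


BᵀP = [-6.0000 -1.0000; 28.5000 4.2500]
S = R + BᵀPB = [1/2 0; 0 2] + [4.0000 -17.0000; -17.0000 81.2500] = [4.5000 -17.0000; -17.0000 83.2500]
BᵀPA = [6.5000 -4.0000; -30.6250 20.0000]
K = S⁻¹·BᵀPA = [0.2394 0.0818; -0.3190 0.2569]
A−BK = [-0.0431 0.2292; 0.1387 -1.4161]
AᵀP(A−BK) = [0.2376 -0.1628; -0.1628 0.1883]
P' = Q + AᵀP(A−BK) = [0.7376 -0.9128; -0.9128 2.4383]
tr(P') = 3.1759

0.2394 0.0818 -0.3190 0.2569


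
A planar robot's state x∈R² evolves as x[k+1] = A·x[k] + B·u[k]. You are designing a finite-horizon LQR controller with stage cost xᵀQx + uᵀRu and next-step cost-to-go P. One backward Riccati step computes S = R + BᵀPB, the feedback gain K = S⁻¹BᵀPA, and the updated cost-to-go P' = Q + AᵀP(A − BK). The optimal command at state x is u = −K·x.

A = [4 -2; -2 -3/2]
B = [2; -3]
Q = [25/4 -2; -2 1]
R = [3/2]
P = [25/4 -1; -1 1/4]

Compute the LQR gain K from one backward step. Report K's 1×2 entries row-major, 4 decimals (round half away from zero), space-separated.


BᵀP = [15.5000 -2.7500]
S = R + BᵀPB = [3/2] + [39.2500] = [40.7500]
BᵀPA = [67.5000 -26.8750]
K = S⁻¹·BᵀPA = [1.6564 -0.6595]
A−BK = [0.6871 -0.6810; 2.9693 -3.4785]
AᵀP(A−BK) = [5.1902 -2.7331; -2.7331 1.8382]
P' = Q + AᵀP(A−BK) = [11.4402 -4.7331; -4.7331 2.8382]
tr(P') = 14.2784

1.6564 -0.6595


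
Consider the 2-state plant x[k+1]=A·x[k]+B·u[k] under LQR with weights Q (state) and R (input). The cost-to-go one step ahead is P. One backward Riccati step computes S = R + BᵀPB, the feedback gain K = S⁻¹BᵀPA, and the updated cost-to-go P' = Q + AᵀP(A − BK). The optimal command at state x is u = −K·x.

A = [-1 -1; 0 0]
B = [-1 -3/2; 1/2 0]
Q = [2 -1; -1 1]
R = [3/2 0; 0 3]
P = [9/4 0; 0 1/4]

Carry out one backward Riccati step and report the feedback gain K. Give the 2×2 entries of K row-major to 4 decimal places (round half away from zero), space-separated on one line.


BᵀP = [-2.2500 0.1250; -3.3750 0.0000]
S = R + BᵀPB = [3/2 0; 0 3] + [2.3125 3.3750; 3.3750 5.0625] = [3.8125 3.3750; 3.3750 8.0625]
BᵀPA = [2.2500 2.2500; 3.3750 3.3750]
K = S⁻¹·BᵀPA = [0.3489 0.3489; 0.2726 0.2726]
A−BK = [-0.2423 -0.2423; -0.1744 -0.1744]
AᵀP(A−BK) = [0.5451 0.5451; 0.5451 0.5451]
P' = Q + AᵀP(A−BK) = [2.5451 -0.4549; -0.4549 1.5451]
tr(P') = 4.0902

0.3489 0.3489 0.2726 0.2726


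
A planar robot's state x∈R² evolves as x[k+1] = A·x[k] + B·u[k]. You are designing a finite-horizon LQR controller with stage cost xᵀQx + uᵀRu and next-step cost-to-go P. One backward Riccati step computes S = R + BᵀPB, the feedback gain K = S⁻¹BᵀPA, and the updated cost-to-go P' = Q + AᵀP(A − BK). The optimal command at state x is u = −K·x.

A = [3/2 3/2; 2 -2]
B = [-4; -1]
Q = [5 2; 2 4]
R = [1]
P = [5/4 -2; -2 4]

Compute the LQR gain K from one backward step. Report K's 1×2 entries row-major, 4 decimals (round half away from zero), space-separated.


BᵀP = [-3.0000 4.0000]
S = R + BᵀPB = [1] + [8.0000] = [9.0000]
BᵀPA = [3.5000 -12.5000]
K = S⁻¹·BᵀPA = [0.3889 -1.3889]
A−BK = [3.0556 -4.0556; 2.3889 -3.3889]
AᵀP(A−BK) = [5.4514 -8.3264; -8.3264 13.4514]
P' = Q + AᵀP(A−BK) = [10.4514 -6.3264; -6.3264 17.4514]
tr(P') = 27.9028

0.3889 -1.3889


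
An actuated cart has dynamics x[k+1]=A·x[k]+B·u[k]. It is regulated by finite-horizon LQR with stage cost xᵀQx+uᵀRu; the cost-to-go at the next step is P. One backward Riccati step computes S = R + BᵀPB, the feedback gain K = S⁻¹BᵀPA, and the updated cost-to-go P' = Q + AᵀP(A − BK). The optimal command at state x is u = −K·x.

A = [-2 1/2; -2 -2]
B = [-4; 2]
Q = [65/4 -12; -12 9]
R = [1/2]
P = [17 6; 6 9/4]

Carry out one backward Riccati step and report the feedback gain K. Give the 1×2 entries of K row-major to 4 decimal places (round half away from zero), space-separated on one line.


0.8140 0.0593

BᵀP = [-56.0000 -19.5000]
S = R + BᵀPB = [1/2] + [185.0000] = [185.5000]
BᵀPA = [151.0000 11.0000]
K = S⁻¹·BᵀPA = [0.8140 0.0593]
A−BK = [1.2561 0.7372; -3.6280 -2.1186]
AᵀP(A−BK) = [2.0836 1.0458; 1.0458 0.5977]
P' = Q + AᵀP(A−BK) = [18.3336 -10.9542; -10.9542 9.5977]
tr(P') = 27.9313


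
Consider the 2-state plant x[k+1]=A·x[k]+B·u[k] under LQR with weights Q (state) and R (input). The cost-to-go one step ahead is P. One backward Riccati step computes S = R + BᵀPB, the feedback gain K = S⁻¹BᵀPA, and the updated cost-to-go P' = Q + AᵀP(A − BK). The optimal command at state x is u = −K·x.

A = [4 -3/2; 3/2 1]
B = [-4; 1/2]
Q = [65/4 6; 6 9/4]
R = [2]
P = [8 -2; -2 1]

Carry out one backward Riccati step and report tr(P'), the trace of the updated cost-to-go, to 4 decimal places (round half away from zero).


22.5561

BᵀP = [-33.0000 8.5000]
S = R + BᵀPB = [2] + [136.2500] = [138.2500]
BᵀPA = [-119.2500 58.0000]
K = S⁻¹·BᵀPA = [-0.8626 0.4195]
A−BK = [0.5497 0.1781; 1.9313 0.7902]
AᵀP(A−BK) = [3.3888 0.0289; 0.0289 0.6673]
P' = Q + AᵀP(A−BK) = [19.6388 6.0289; 6.0289 2.9173]
tr(P') = 22.5561


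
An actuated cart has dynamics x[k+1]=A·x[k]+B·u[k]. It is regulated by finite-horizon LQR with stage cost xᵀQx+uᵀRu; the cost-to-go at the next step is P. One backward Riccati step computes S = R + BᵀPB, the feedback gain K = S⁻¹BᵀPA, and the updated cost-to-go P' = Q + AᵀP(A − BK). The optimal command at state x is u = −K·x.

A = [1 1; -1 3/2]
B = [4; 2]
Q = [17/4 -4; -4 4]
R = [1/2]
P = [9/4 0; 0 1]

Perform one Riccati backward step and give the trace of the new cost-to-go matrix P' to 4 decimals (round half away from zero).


BᵀP = [9.0000 2.0000]
S = R + BᵀPB = [1/2] + [40.0000] = [40.5000]
BᵀPA = [7.0000 12.0000]
K = S⁻¹·BᵀPA = [0.1728 0.2963]
A−BK = [0.3086 -0.1852; -1.3457 0.9074]
AᵀP(A−BK) = [2.0401 -1.3241; -1.3241 0.9444]
P' = Q + AᵀP(A−BK) = [6.2901 -5.3241; -5.3241 4.9444]
tr(P') = 11.2346

11.2346


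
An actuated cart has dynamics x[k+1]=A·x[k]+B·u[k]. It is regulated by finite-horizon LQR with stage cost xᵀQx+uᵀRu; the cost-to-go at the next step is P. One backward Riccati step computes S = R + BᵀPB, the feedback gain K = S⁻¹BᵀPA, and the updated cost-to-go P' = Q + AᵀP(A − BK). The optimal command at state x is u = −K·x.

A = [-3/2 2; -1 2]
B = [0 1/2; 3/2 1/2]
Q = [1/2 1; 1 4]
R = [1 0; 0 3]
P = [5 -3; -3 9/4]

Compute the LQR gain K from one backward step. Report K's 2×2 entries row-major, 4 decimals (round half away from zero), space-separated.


BᵀP = [-4.5000 3.3750; 1.0000 -0.3750]
S = R + BᵀPB = [1 0; 0 3] + [5.0625 -0.5625; -0.5625 0.3125] = [6.0625 -0.5625; -0.5625 3.3125]
BᵀPA = [3.3750 -2.2500; -1.1250 1.2500]
K = S⁻¹·BᵀPA = [0.5336 -0.3415; -0.2490 0.3194]
A−BK = [-1.3755 1.8403; -1.6759 2.3526]
AᵀP(A−BK) = [2.4190 -2.9881; -2.9881 3.8324]
P' = Q + AᵀP(A−BK) = [2.9190 -1.9881; -1.9881 7.8324]
tr(P') = 10.7514

0.5336 -0.3415 -0.2490 0.3194


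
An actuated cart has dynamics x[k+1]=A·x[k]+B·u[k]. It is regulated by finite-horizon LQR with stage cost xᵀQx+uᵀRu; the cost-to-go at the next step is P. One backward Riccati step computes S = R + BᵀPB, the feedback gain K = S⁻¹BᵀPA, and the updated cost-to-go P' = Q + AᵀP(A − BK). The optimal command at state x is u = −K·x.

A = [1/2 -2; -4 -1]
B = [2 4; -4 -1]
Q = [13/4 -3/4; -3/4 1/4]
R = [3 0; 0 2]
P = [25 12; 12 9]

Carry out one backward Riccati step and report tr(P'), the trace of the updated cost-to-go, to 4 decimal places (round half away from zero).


BᵀP = [2.0000 -12.0000; 88.0000 39.0000]
S = R + BᵀPB = [3 0; 0 2] + [52.0000 20.0000; 20.0000 313.0000] = [55.0000 20.0000; 20.0000 315.0000]
BᵀPA = [49.0000 8.0000; -112.0000 -215.0000]
K = S⁻¹·BᵀPA = [1.0443 0.4030; -0.4219 -0.7081]
A−BK = [0.0988 0.0266; -0.2446 -0.0963]
AᵀP(A−BK) = [3.8302 1.9453; 1.9453 1.5297]
P' = Q + AᵀP(A−BK) = [7.0802 1.1953; 1.1953 1.7797]
tr(P') = 8.8599

8.8599


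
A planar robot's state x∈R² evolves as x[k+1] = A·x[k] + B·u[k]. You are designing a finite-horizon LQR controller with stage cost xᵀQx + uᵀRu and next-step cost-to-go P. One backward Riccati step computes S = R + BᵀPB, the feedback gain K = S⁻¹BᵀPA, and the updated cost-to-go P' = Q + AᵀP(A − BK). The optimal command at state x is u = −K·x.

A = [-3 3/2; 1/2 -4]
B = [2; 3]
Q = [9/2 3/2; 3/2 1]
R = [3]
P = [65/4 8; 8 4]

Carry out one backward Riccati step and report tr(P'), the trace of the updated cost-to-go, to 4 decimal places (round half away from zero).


BᵀP = [56.5000 28.0000]
S = R + BᵀPB = [3] + [197.0000] = [200.0000]
BᵀPA = [-155.5000 -27.2500]
K = S⁻¹·BᵀPA = [-0.7775 -0.1363]
A−BK = [-1.4450 1.7725; 2.8325 -3.5913]
AᵀP(A−BK) = [2.3488 -0.3119; -0.3119 0.8497]
P' = Q + AᵀP(A−BK) = [6.8488 1.1881; 1.1881 1.8497]
tr(P') = 8.6984

8.6984


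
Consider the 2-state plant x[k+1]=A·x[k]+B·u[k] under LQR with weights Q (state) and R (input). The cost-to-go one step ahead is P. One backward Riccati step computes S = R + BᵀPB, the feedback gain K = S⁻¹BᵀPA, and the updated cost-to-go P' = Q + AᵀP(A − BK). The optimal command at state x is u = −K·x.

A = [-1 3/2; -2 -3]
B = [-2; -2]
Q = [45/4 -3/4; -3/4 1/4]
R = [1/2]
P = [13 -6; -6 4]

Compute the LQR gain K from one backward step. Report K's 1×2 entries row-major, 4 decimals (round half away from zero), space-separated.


0.2927 -1.6098

BᵀP = [-14.0000 4.0000]
S = R + BᵀPB = [1/2] + [20.0000] = [20.5000]
BᵀPA = [6.0000 -33.0000]
K = S⁻¹·BᵀPA = [0.2927 -1.6098]
A−BK = [-0.4146 -1.7195; -1.4146 -6.2195]
AᵀP(A−BK) = [3.2439 14.1585; 14.1585 66.1280]
P' = Q + AᵀP(A−BK) = [14.4939 13.4085; 13.4085 66.3780]
tr(P') = 80.8720


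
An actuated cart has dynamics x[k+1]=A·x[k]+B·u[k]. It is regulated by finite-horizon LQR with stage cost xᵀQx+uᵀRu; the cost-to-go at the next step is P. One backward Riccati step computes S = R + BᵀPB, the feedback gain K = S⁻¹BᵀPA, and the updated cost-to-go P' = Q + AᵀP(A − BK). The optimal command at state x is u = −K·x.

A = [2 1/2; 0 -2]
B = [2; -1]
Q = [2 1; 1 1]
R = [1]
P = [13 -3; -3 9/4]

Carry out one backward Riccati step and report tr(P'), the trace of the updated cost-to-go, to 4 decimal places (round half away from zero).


8.9377

BᵀP = [29.0000 -8.2500]
S = R + BᵀPB = [1] + [66.2500] = [67.2500]
BᵀPA = [58.0000 31.0000]
K = S⁻¹·BᵀPA = [0.8625 0.4610]
A−BK = [0.2751 -0.4219; 0.8625 -1.5390]
AᵀP(A−BK) = [1.9777 -1.7361; -1.7361 3.9600]
P' = Q + AᵀP(A−BK) = [3.9777 -0.7361; -0.7361 4.9600]
tr(P') = 8.9377


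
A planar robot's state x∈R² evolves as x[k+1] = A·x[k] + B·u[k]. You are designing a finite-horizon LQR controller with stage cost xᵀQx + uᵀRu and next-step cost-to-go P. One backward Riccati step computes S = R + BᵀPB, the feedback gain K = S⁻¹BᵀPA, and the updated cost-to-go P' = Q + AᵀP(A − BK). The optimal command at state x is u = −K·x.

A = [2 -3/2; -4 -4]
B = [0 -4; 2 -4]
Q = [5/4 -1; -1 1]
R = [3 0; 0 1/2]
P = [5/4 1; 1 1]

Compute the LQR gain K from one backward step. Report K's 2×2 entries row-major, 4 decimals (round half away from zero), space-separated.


-0.2237 -0.1141 0.1521 0.6376

BᵀP = [2.0000 2.0000; -9.0000 -8.0000]
S = R + BᵀPB = [3 0; 0 1/2] + [4.0000 -16.0000; -16.0000 68.0000] = [7.0000 -16.0000; -16.0000 68.5000]
BᵀPA = [-4.0000 -11.0000; 14.0000 45.5000]
K = S⁻¹·BᵀPA = [-0.2237 -0.1141; 0.1521 0.6376]
A−BK = [2.6085 1.0503; -2.9441 -1.2215]
AᵀP(A−BK) = [1.9754 0.8674; 0.8674 0.5474]
P' = Q + AᵀP(A−BK) = [3.2254 -0.1326; -0.1326 1.5474]
tr(P') = 4.7728


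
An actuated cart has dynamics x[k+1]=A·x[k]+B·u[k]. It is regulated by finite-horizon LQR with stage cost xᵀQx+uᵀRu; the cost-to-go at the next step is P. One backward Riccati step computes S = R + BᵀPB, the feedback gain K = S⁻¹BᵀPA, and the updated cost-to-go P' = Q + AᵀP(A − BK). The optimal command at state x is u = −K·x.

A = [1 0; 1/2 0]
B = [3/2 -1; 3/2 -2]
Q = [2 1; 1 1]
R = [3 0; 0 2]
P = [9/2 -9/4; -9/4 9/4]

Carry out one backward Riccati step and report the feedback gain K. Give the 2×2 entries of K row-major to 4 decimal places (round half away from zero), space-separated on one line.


BᵀP = [3.3750 0.0000; 0.0000 -2.2500]
S = R + BᵀPB = [3 0; 0 2] + [5.0625 -3.3750; -3.3750 4.5000] = [8.0625 -3.3750; -3.3750 6.5000]
BᵀPA = [3.3750 0.0000; -1.1250 0.0000]
K = S⁻¹·BᵀPA = [0.4423 0.0000; 0.0566 0.0000]
A−BK = [0.3931 0.0000; -0.0503 0.0000]
AᵀP(A−BK) = [1.3834 0.0000; 0.0000 0.0000]
P' = Q + AᵀP(A−BK) = [3.3834 1.0000; 1.0000 1.0000]
tr(P') = 4.3834

0.4423 0.0000 0.0566 0.0000


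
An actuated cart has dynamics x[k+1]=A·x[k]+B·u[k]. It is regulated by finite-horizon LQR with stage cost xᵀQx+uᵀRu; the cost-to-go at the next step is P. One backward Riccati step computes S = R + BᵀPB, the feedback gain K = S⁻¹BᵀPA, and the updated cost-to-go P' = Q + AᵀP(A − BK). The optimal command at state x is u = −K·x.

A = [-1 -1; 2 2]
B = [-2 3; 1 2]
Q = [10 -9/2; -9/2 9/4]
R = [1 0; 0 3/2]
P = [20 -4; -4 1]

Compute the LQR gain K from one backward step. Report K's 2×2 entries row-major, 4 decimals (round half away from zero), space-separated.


BᵀP = [-44.0000 9.0000; 52.0000 -10.0000]
S = R + BᵀPB = [1 0; 0 3/2] + [97.0000 -114.0000; -114.0000 136.0000] = [98.0000 -114.0000; -114.0000 137.5000]
BᵀPA = [62.0000 62.0000; -72.0000 -72.0000]
K = S⁻¹·BᵀPA = [0.6618 0.6618; 0.0251 0.0251]
A−BK = [0.2484 0.2484; 1.2881 1.2881]
AᵀP(A−BK) = [0.7724 0.7724; 0.7724 0.7724]
P' = Q + AᵀP(A−BK) = [10.7724 -3.7276; -3.7276 3.0224]
tr(P') = 13.7949

0.6618 0.6618 0.0251 0.0251


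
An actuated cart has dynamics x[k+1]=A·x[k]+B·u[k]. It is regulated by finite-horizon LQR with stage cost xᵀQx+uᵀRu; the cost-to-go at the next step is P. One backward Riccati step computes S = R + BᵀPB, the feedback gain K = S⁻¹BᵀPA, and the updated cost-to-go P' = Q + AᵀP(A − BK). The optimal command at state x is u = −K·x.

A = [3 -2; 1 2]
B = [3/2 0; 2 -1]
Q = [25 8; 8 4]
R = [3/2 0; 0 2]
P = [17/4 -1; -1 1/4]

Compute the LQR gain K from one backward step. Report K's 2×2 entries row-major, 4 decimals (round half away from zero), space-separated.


1.9407 -1.7157 0.3597 -0.3486

BᵀP = [4.3750 -1.0000; 1.0000 -0.2500]
S = R + BᵀPB = [3/2 0; 0 2] + [4.5625 1.0000; 1.0000 0.2500] = [6.0625 1.0000; 1.0000 2.2500]
BᵀPA = [12.1250 -10.7500; 2.7500 -2.5000]
K = S⁻¹·BᵀPA = [1.9407 -1.7157; 0.3597 -0.3486]
A−BK = [0.0890 0.5735; -2.5216 5.0828]
AᵀP(A−BK) = [7.9802 -7.2386; -7.2386 6.6848]
P' = Q + AᵀP(A−BK) = [32.9802 0.7614; 0.7614 10.6848]
tr(P') = 43.6650


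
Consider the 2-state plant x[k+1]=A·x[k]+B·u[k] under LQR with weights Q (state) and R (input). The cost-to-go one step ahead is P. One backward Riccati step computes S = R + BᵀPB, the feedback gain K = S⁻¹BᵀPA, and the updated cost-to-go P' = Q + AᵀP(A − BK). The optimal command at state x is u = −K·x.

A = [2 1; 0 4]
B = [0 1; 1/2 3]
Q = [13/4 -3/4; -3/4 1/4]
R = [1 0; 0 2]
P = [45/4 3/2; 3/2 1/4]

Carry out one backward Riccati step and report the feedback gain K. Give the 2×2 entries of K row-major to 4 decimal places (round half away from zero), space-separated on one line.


0.0530 0.1123 1.2833 1.0050

BᵀP = [0.7500 0.1250; 15.7500 2.2500]
S = R + BᵀPB = [1 0; 0 2] + [0.0625 1.1250; 1.1250 22.5000] = [1.0625 1.1250; 1.1250 24.5000]
BᵀPA = [1.5000 1.2500; 31.5000 24.7500]
K = S⁻¹·BᵀPA = [0.0530 0.1123; 1.2833 1.0050]
A−BK = [0.7167 -0.0050; -3.8763 0.9287]
AᵀP(A−BK) = [4.4972 2.6726; 2.6726 2.2347]
P' = Q + AᵀP(A−BK) = [7.7472 1.9226; 1.9226 2.4847]
tr(P') = 10.2319


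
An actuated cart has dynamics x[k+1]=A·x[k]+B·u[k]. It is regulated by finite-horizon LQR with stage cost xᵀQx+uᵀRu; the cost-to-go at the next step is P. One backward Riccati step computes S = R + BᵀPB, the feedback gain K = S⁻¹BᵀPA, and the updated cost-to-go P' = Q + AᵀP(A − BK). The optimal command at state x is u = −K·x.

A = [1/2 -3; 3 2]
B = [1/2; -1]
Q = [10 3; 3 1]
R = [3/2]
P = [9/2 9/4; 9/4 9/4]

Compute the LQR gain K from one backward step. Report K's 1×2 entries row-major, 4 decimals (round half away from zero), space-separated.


-1.2857 -0.8571

BᵀP = [0.0000 -1.1250]
S = R + BᵀPB = [3/2] + [1.1250] = [2.6250]
BᵀPA = [-3.3750 -2.2500]
K = S⁻¹·BᵀPA = [-1.2857 -0.8571]
A−BK = [1.1429 -2.5714; 1.7143 1.1429]
AᵀP(A−BK) = [23.7857 -14.1429; -14.1429 20.5714]
P' = Q + AᵀP(A−BK) = [33.7857 -11.1429; -11.1429 21.5714]
tr(P') = 55.3571
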